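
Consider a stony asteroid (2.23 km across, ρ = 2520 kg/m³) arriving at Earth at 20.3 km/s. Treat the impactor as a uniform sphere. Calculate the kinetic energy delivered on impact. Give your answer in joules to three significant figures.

E ≈ 3.01 × 10^21 J

d = 2230 m; v = 20300 m/s.
Mass m = (π/6) ρ d³ = (π/6) × 2520 × (2230)³ = 1.463 × 10^13 kg
E = ½ m v² = 0.5 × 1.463 × 10^13 × (20300)² = 3.014 × 10^21 J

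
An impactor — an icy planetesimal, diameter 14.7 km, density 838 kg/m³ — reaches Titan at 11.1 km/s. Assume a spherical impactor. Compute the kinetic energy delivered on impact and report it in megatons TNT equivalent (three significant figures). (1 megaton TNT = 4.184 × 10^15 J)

E ≈ 2.05 × 10^7 Mt TNT

d = 14700 m; v = 11100 m/s.
Mass m = (π/6) ρ d³ = (π/6) × 838 × (14700)³ = 1.394 × 10^15 kg
E = ½ m v² = 0.5 × 1.394 × 10^15 × (11100)² = 8.588 × 10^22 J
   = 8.588 × 10^22 / 4.184×10^15 = 2.053 × 10^7 Mt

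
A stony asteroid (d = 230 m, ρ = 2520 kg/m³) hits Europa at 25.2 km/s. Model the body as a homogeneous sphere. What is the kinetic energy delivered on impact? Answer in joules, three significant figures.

E ≈ 5.10 × 10^18 J

v = 25200 m/s.
Mass m = (π/6) ρ d³ = (π/6) × 2520 × (230)³ = 1.605 × 10^10 kg
E = ½ m v² = 0.5 × 1.605 × 10^10 × (25200)² = 5.096 × 10^18 J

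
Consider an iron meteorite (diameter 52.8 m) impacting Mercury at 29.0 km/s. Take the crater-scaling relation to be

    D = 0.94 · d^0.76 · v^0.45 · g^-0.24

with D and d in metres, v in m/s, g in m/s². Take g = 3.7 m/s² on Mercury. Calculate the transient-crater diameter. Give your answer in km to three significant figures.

In SI units: v = 29000 m/s.
d^0.76 = 52.8^0.76 = 20.38
v^0.45 = 29000^0.45 = 101.9
g^-0.24 = 3.7^-0.24 = 0.7305
D = 0.94 × 20.38 × 101.9 × 0.7305 = 1426 m
   = 1.426 km

D ≈ 1.43 km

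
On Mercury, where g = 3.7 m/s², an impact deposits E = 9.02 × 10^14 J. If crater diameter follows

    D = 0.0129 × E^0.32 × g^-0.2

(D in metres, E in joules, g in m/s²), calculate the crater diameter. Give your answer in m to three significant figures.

D ≈ 606 m

E^0.32 = (9.02 × 10^14)^0.32 = 6.105 × 10^4
g^-0.2 = 3.7^-0.2 = 0.7698
D = 0.0129 × 6.105 × 10^4 × 0.7698 = 606.3 m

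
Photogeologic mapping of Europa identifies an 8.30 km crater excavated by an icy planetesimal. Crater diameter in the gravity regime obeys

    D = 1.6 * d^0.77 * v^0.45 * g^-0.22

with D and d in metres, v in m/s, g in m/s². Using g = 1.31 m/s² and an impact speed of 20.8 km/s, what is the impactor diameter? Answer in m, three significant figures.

d ≈ 216 m

Rearranging for d: d = [D / (1.6 · 20800^0.45 · 1.31^-0.22)]^(1/0.77).
D = 8300 m.
20800^0.45 = 87.73
1.31^-0.22 = 0.9423
Denominator = 1.6 × 87.73 × 0.9423 = 132.3
D / 132.3 = 8300 / 132.3 = 62.74
d = 62.74^(1/0.77) = 62.74^1.2987 = 216.0 m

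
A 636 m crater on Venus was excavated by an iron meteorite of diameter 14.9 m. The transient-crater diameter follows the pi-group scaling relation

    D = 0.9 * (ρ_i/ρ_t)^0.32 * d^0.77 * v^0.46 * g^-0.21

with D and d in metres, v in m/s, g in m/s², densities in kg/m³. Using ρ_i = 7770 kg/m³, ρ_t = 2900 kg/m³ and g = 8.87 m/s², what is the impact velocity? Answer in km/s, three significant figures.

Rearranging for v: v = [D / (0.9 · (7770/2900)^0.32 · 14.9^0.77 · 8.87^-0.21)]^(1/0.46).
(7770/2900)^0.32 = 1.371
14.9^0.77 = 8.005
8.87^-0.21 = 0.6323
Denominator = 0.9 × 1.371 × 8.005 × 0.6323 = 6.245
D / 6.245 = 636 / 6.245 = 101.8
v = 101.8^(1/0.46) = 101.8^2.1739 = 23155 m/s

v ≈ 23.2 km/s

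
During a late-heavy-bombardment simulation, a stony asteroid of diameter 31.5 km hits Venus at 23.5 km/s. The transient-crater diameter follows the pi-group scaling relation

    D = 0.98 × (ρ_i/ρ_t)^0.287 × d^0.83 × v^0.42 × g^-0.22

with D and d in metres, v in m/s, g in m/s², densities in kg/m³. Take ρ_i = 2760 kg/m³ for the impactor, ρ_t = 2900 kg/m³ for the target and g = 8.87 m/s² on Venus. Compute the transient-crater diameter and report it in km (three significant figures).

D ≈ 222 km

In SI units: d = 31500 m, v = 23500 m/s.
(ρ_i/ρ_t)^0.287 = (2760/2900)^0.287 = 0.9859
d^0.83 = 31500^0.83 = 5415
v^0.42 = 23500^0.42 = 68.52
g^-0.22 = 8.87^-0.22 = 0.6187
D = 0.98 × 0.9859 × 5415 × 68.52 × 0.6187 = 2.218 × 10^5 m
   = 221.8 km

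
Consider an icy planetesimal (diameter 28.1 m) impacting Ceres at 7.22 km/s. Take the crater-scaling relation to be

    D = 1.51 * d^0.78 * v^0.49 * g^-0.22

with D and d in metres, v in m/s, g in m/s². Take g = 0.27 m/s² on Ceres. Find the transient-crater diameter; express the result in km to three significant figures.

In SI units: v = 7220 m/s.
d^0.78 = 28.1^0.78 = 13.49
v^0.49 = 7220^0.49 = 77.75
g^-0.22 = 0.27^-0.22 = 1.334
D = 1.51 × 13.49 × 77.75 × 1.334 = 2113 m
   = 2.113 km

D ≈ 2.11 km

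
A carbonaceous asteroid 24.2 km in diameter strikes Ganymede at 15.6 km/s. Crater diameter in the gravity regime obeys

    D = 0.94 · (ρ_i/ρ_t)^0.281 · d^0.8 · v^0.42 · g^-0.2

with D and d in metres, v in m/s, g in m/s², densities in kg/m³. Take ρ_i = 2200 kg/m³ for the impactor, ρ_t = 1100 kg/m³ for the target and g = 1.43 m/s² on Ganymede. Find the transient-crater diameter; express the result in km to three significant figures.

D ≈ 197 km

In SI units: d = 24200 m, v = 15600 m/s.
(ρ_i/ρ_t)^0.281 = (2200/1100)^0.281 = 1.215
d^0.8 = 24200^0.8 = 3214
v^0.42 = 15600^0.42 = 57.69
g^-0.2 = 1.43^-0.2 = 0.9310
D = 0.94 × 1.215 × 3214 × 57.69 × 0.9310 = 1.972 × 10^5 m
   = 197.2 km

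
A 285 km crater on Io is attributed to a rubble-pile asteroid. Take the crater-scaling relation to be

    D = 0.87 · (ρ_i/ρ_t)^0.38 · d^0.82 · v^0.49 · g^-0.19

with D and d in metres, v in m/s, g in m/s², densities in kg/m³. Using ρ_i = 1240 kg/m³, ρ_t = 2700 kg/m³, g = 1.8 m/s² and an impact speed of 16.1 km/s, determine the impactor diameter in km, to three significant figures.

d ≈ 26.8 km

Rearranging for d: d = [D / (0.87 · (1240/2700)^0.38 · 16100^0.49 · 1.8^-0.19)]^(1/0.82).
D = 285000 m.
(1240/2700)^0.38 = 0.7440
16100^0.49 = 115.2
1.8^-0.19 = 0.8943
Denominator = 0.87 × 0.7440 × 115.2 × 0.8943 = 66.68
D / 66.68 = 285000 / 66.68 = 4274
d = 4274^(1/0.82) = 4274^1.2195 = 26780 m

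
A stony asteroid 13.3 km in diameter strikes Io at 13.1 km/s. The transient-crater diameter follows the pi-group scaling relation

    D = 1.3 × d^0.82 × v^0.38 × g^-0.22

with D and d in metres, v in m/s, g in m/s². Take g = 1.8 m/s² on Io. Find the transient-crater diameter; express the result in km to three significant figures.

In SI units: d = 13300 m, v = 13100 m/s.
d^0.82 = 13300^0.82 = 2407
v^0.38 = 13100^0.38 = 36.69
g^-0.22 = 1.8^-0.22 = 0.8787
D = 1.3 × 2407 × 36.69 × 0.8787 = 1.009 × 10^5 m
   = 100.9 km

D ≈ 101 km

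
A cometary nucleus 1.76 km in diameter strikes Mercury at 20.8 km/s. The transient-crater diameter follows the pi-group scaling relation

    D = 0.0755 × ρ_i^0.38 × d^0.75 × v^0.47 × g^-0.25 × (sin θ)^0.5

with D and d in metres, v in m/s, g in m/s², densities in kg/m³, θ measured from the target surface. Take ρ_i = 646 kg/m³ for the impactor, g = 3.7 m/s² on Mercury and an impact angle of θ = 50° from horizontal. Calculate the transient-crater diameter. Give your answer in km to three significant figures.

D ≈ 16.2 km

In SI units: d = 1760 m, v = 20800 m/s.
ρ_i^0.38 = 646^0.38 = 11.69
d^0.75 = 1760^0.75 = 271.7
v^0.47 = 20800^0.47 = 107.0
g^-0.25 = 3.7^-0.25 = 0.7210
(sin 50°)^0.5 = 0.7660^0.5 = 0.8752
D = 0.0755 × 11.69 × 271.7 × 107.0 × 0.7210 × 0.8752 = 16191 m
   = 16.19 km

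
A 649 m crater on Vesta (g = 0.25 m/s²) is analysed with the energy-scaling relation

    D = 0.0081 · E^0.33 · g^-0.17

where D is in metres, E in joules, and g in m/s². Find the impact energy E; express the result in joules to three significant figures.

Rearranging: E = [D / (0.0081 · g^-0.17)]^(1/0.33).
g^-0.17 = 0.25^-0.17 = 1.266
D / (0.0081 × 1.266) = 649 / (0.01025) = 6.332 × 10^4
E = (6.332 × 10^4)^3.0303 = 3.549 × 10^14 J

E ≈ 3.55 × 10^14 J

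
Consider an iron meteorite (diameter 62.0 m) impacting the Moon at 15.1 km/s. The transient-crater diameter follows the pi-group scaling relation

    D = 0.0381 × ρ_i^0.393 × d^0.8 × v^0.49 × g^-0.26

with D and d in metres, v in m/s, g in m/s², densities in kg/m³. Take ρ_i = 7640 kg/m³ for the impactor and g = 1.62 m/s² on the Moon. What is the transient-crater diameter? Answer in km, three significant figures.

D ≈ 3.42 km

In SI units: v = 15100 m/s.
ρ_i^0.393 = 7640^0.393 = 33.58
d^0.8 = 62^0.8 = 27.16
v^0.49 = 15100^0.49 = 111.6
g^-0.26 = 1.62^-0.26 = 0.8821
D = 0.0381 × 33.58 × 27.16 × 111.6 × 0.8821 = 3421 m
   = 3.421 km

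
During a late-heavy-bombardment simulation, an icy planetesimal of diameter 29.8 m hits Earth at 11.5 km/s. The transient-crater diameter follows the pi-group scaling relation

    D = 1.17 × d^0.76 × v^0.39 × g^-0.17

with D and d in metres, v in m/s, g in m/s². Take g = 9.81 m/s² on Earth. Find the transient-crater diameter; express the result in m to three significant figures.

D ≈ 401 m

In SI units: v = 11500 m/s.
d^0.76 = 29.8^0.76 = 13.19
v^0.39 = 11500^0.39 = 38.34
g^-0.17 = 9.81^-0.17 = 0.6783
D = 1.17 × 13.19 × 38.34 × 0.6783 = 401.3 m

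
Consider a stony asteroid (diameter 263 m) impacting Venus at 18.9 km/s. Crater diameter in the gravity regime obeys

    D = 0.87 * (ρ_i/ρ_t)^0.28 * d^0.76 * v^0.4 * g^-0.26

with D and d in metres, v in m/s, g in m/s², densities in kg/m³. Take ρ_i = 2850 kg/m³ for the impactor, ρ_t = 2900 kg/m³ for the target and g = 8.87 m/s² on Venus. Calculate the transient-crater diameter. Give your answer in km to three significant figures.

In SI units: v = 18900 m/s.
(ρ_i/ρ_t)^0.28 = (2850/2900)^0.28 = 0.9951
d^0.76 = 263^0.76 = 69.05
v^0.4 = 18900^0.4 = 51.36
g^-0.26 = 8.87^-0.26 = 0.5669
D = 0.87 × 0.9951 × 69.05 × 51.36 × 0.5669 = 1741 m
   = 1.741 km

D ≈ 1.74 km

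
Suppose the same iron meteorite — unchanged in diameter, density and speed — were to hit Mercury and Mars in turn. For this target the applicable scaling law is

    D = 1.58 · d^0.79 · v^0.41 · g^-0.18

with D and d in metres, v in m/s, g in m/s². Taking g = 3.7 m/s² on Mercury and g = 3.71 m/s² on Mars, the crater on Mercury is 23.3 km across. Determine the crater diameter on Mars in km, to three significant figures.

All impactor-dependent factors cancel in the ratio, leaving D_Mars/D_Mercury = (g_Mars/g_Mercury)^-0.18.
(3.71/3.7)^-0.18 = 1.003^-0.18 = 0.9995
D_Mars = 0.9995 × 23.3 km = 23.3 km

D ≈ 23.3 km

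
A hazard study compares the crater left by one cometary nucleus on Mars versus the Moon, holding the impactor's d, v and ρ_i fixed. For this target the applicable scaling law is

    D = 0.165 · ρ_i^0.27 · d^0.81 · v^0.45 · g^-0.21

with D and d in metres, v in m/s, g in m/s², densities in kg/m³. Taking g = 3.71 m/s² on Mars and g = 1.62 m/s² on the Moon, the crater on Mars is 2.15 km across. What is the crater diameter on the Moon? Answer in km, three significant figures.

All impactor-dependent factors cancel in the ratio, leaving D_Moon/D_Mars = (g_Moon/g_Mars)^-0.21.
(1.62/3.71)^-0.21 = 0.4367^-0.21 = 1.190
D_Moon = 1.190 × 2.15 km = 2.56 km

D ≈ 2.56 km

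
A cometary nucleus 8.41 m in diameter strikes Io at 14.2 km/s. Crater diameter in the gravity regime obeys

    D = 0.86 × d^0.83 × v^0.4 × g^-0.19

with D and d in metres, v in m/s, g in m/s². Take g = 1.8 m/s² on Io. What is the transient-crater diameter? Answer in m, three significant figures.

In SI units: v = 14200 m/s.
d^0.83 = 8.41^0.83 = 5.856
v^0.4 = 14200^0.4 = 45.81
g^-0.19 = 1.8^-0.19 = 0.8943
D = 0.86 × 5.856 × 45.81 × 0.8943 = 206.3 m

D ≈ 206 m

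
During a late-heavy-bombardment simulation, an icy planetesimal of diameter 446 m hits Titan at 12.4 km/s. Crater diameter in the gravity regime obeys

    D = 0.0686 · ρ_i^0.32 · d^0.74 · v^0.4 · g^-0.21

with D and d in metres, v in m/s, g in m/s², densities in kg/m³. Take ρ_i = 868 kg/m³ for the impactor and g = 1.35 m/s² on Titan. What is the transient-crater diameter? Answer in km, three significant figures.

D ≈ 2.22 km

In SI units: v = 12400 m/s.
ρ_i^0.32 = 868^0.32 = 8.716
d^0.74 = 446^0.74 = 91.31
v^0.4 = 12400^0.4 = 43.39
g^-0.21 = 1.35^-0.21 = 0.9389
D = 0.0686 × 8.716 × 91.31 × 43.39 × 0.9389 = 2224 m
   = 2.224 km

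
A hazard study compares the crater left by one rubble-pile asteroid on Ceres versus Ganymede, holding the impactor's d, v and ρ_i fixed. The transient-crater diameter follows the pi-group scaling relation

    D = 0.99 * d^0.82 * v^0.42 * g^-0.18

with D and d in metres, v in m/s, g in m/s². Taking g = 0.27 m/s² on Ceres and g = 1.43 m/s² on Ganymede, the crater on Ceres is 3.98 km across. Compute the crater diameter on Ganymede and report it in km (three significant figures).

All impactor-dependent factors cancel in the ratio, leaving D_Ganymede/D_Ceres = (g_Ganymede/g_Ceres)^-0.18.
(1.43/0.27)^-0.18 = 5.296^-0.18 = 0.7408
D_Ganymede = 0.7408 × 3.98 km = 2.95 km

D ≈ 2.95 km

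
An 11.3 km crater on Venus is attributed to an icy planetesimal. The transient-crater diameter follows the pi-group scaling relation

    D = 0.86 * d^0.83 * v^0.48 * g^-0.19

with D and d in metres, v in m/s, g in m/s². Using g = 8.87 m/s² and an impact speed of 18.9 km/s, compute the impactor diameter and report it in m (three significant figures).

Rearranging for d: d = [D / (0.86 · 18900^0.48 · 8.87^-0.19)]^(1/0.83).
D = 11300 m.
18900^0.48 = 112.9
8.87^-0.19 = 0.6605
Denominator = 0.86 × 112.9 × 0.6605 = 64.13
D / 64.13 = 11300 / 64.13 = 176.2
d = 176.2^(1/0.83) = 176.2^1.2048 = 508.1 m

d ≈ 508 m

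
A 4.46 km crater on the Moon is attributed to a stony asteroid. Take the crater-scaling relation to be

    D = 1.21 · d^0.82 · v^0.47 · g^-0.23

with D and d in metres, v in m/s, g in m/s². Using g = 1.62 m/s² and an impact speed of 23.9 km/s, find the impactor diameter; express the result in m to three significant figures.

Rearranging for d: d = [D / (1.21 · 23900^0.47 · 1.62^-0.23)]^(1/0.82).
D = 4460 m.
23900^0.47 = 114.2
1.62^-0.23 = 0.8950
Denominator = 1.21 × 114.2 × 0.8950 = 123.7
D / 123.7 = 4460 / 123.7 = 36.05
d = 36.05^(1/0.82) = 36.05^1.2195 = 79.19 m

d ≈ 79.2 m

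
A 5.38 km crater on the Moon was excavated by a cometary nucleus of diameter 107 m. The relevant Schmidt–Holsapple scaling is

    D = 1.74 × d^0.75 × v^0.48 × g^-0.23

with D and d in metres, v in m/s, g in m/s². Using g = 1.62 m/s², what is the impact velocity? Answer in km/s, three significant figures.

Rearranging for v: v = [D / (1.74 · 107^0.75 · 1.62^-0.23)]^(1/0.48).
D = 5380 m.
107^0.75 = 33.27
1.62^-0.23 = 0.8950
Denominator = 1.74 × 33.27 × 0.8950 = 51.81
D / 51.81 = 5380 / 51.81 = 103.8
v = 103.8^(1/0.48) = 103.8^2.0833 = 15861 m/s

v ≈ 15.9 km/s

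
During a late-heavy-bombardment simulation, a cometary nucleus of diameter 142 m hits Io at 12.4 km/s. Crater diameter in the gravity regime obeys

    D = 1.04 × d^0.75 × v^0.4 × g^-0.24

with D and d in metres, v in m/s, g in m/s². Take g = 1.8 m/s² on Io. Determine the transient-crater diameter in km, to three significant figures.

D ≈ 1.61 km

In SI units: v = 12400 m/s.
d^0.75 = 142^0.75 = 41.14
v^0.4 = 12400^0.4 = 43.39
g^-0.24 = 1.8^-0.24 = 0.8684
D = 1.04 × 41.14 × 43.39 × 0.8684 = 1612 m
   = 1.612 km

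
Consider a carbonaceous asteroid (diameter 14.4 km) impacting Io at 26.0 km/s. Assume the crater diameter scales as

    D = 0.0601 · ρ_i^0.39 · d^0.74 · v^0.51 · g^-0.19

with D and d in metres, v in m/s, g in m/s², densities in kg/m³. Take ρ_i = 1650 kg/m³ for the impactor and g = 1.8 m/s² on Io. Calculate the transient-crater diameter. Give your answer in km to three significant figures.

D ≈ 206 km

In SI units: d = 14400 m, v = 26000 m/s.
ρ_i^0.39 = 1650^0.39 = 17.98
d^0.74 = 14400^0.74 = 1195
v^0.51 = 26000^0.51 = 178.5
g^-0.19 = 1.8^-0.19 = 0.8943
D = 0.0601 × 17.98 × 1195 × 178.5 × 0.8943 = 2.061 × 10^5 m
   = 206.1 km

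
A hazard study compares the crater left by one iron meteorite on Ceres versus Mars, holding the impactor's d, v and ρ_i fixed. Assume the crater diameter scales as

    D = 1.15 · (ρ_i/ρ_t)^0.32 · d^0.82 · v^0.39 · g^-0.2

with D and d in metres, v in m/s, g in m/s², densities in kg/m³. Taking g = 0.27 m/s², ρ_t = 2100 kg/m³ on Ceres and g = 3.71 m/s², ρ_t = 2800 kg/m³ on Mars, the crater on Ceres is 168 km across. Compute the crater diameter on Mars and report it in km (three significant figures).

D ≈ 90.7 km

The impactor-only factors (d, v, ρ_i) cancel in the ratio, leaving D_Mars/D_Ceres = (g_Mars/g_Ceres)^-0.2 · (ρ_t,Ceres/ρ_t,Mars)^0.32.
(3.71/0.27)^-0.2 = 13.74^-0.2 = 0.5921
(2100/2800)^0.32 = 0.7500^0.32 = 0.9121
Ratio = 0.5921 × 0.9121 = 0.5401
D_Mars = 0.5401 × 168 km = 90.7 km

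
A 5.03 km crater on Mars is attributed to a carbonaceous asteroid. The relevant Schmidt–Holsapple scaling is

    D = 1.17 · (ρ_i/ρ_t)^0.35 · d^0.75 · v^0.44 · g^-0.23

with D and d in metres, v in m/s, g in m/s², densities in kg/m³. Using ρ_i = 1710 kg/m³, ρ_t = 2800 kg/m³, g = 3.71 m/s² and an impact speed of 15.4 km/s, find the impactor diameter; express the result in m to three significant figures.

Rearranging for d: d = [D / (1.17 · (1710/2800)^0.35 · 15400^0.44 · 3.71^-0.23)]^(1/0.75).
D = 5030 m.
(1710/2800)^0.35 = 0.8415
15400^0.44 = 69.58
3.71^-0.23 = 0.7397
Denominator = 1.17 × 0.8415 × 69.58 × 0.7397 = 50.67
D / 50.67 = 5030 / 50.67 = 99.27
d = 99.27^(1/0.75) = 99.27^1.3333 = 459.6 m

d ≈ 460 m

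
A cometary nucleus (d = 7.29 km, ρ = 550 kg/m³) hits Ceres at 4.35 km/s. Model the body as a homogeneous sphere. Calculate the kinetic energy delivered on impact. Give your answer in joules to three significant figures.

E ≈ 1.06 × 10^21 J

d = 7290 m; v = 4350 m/s.
Mass m = (π/6) ρ d³ = (π/6) × 550 × (7290)³ = 1.116 × 10^14 kg
E = ½ m v² = 0.5 × 1.116 × 10^14 × (4350)² = 1.056 × 10^21 J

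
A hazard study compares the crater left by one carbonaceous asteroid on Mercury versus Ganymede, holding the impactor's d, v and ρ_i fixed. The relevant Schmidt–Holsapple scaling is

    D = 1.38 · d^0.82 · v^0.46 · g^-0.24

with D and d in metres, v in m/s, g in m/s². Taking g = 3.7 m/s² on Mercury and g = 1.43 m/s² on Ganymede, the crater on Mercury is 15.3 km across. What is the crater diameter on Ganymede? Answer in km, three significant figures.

All impactor-dependent factors cancel in the ratio, leaving D_Ganymede/D_Mercury = (g_Ganymede/g_Mercury)^-0.24.
(1.43/3.7)^-0.24 = 0.3865^-0.24 = 1.256
D_Ganymede = 1.256 × 15.3 km = 19.2 km

D ≈ 19.2 km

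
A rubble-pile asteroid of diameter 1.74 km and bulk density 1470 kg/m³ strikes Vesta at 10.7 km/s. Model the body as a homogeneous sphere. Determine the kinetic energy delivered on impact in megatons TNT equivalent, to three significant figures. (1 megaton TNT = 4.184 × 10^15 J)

E ≈ 55500 Mt TNT

d = 1740 m; v = 10700 m/s.
Mass m = (π/6) ρ d³ = (π/6) × 1470 × (1740)³ = 4.055 × 10^12 kg
E = ½ m v² = 0.5 × 4.055 × 10^12 × (10700)² = 2.321 × 10^20 J
   = 2.321 × 10^20 / 4.184×10^15 = 55473 Mt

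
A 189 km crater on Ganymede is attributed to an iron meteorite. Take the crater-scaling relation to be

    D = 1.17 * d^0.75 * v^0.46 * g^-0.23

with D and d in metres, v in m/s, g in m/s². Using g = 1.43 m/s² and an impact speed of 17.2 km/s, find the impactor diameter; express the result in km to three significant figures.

Rearranging for d: d = [D / (1.17 · 17200^0.46 · 1.43^-0.23)]^(1/0.75).
D = 189000 m.
17200^0.46 = 88.79
1.43^-0.23 = 0.9210
Denominator = 1.17 × 88.79 × 0.9210 = 95.68
D / 95.68 = 189000 / 95.68 = 1975
d = 1975^(1/0.75) = 1975^1.3333 = 24773 m

d ≈ 24.8 km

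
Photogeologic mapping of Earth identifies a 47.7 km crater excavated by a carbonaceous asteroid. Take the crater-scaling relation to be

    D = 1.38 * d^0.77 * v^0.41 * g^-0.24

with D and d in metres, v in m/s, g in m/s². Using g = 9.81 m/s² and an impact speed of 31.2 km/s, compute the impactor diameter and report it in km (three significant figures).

Rearranging for d: d = [D / (1.38 · 31200^0.41 · 9.81^-0.24)]^(1/0.77).
D = 47700 m.
31200^0.41 = 69.60
9.81^-0.24 = 0.5781
Denominator = 1.38 × 69.60 × 0.5781 = 55.53
D / 55.53 = 47700 / 55.53 = 859.0
d = 859.0^(1/0.77) = 859.0^1.2987 = 6462 m

d ≈ 6.46 km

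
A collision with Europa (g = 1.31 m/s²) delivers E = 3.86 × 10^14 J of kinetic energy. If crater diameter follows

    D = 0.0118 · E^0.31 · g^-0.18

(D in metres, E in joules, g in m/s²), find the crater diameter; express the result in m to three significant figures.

E^0.31 = (3.86 × 10^14)^0.31 = 3.325 × 10^4
g^-0.18 = 1.31^-0.18 = 0.9526
D = 0.0118 × 3.325 × 10^4 × 0.9526 = 373.8 m

D ≈ 374 m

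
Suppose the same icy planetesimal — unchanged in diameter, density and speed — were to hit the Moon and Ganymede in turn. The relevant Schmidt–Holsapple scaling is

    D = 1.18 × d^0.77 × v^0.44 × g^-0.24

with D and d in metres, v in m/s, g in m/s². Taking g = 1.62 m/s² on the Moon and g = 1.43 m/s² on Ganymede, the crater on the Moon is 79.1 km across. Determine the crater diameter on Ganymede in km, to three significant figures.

D ≈ 81.5 km

All impactor-dependent factors cancel in the ratio, leaving D_Ganymede/D_Moon = (g_Ganymede/g_Moon)^-0.24.
(1.43/1.62)^-0.24 = 0.8827^-0.24 = 1.030
D_Ganymede = 1.030 × 79.1 km = 81.5 km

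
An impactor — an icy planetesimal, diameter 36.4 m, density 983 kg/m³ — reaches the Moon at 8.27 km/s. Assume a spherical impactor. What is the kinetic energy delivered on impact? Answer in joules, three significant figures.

v = 8270 m/s.
Mass m = (π/6) ρ d³ = (π/6) × 983 × (36.4)³ = 2.482 × 10^7 kg
E = ½ m v² = 0.5 × 2.482 × 10^7 × (8270)² = 8.488 × 10^14 J

E ≈ 8.49 × 10^14 J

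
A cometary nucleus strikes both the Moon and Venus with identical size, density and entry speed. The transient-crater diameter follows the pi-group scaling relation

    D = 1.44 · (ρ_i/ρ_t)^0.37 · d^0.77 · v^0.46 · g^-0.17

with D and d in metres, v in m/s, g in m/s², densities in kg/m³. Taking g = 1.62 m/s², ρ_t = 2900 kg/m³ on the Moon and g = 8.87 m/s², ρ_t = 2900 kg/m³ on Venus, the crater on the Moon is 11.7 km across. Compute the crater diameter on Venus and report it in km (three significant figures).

The impactor-only factors (d, v, ρ_i) cancel in the ratio, leaving D_Venus/D_Moon = (g_Venus/g_Moon)^-0.17 · (ρ_t,Moon/ρ_t,Venus)^0.37.
(8.87/1.62)^-0.17 = 5.475^-0.17 = 0.7490
(2900/2900)^0.37 = 1.000^0.37 = 1.000
Ratio = 0.7490 × 1.000 = 0.7490
D_Venus = 0.7490 × 11.7 km = 8.76 km

D ≈ 8.76 km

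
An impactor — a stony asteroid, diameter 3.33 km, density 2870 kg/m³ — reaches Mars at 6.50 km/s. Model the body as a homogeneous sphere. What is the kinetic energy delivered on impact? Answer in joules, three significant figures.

E ≈ 1.17 × 10^21 J

d = 3330 m; v = 6500 m/s.
Mass m = (π/6) ρ d³ = (π/6) × 2870 × (3330)³ = 5.549 × 10^13 kg
E = ½ m v² = 0.5 × 5.549 × 10^13 × (6500)² = 1.172 × 10^21 J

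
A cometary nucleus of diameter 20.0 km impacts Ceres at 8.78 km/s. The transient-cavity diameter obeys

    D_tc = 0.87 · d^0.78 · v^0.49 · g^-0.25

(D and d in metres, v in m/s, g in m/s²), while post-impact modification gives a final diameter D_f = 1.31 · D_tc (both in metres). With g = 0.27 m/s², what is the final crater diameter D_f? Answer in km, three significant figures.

In SI: d = 20000 m, v = 8780 m/s.
d^0.78 = 20000^0.78 = 2264
v^0.49 = 8780^0.49 = 85.57
g^-0.25 = 0.27^-0.25 = 1.387
D_tc = 0.87 × 2264 × 85.57 × 1.387 = 2.338 × 10^5 m
D_f = 1.31 × 2.338 × 10^5 = 3.063 × 10^5 m
     = 306.3 km

D_f ≈ 306 km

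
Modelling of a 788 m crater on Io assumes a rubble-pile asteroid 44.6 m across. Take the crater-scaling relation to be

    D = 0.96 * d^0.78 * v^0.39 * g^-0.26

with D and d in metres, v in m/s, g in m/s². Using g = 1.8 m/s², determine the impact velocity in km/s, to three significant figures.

v ≈ 22.1 km/s

Rearranging for v: v = [D / (0.96 · 44.6^0.78 · 1.8^-0.26)]^(1/0.39).
44.6^0.78 = 19.34
1.8^-0.26 = 0.8583
Denominator = 0.96 × 19.34 × 0.8583 = 15.94
D / 15.94 = 788 / 15.94 = 49.44
v = 49.44^(1/0.39) = 49.44^2.5641 = 22069 m/s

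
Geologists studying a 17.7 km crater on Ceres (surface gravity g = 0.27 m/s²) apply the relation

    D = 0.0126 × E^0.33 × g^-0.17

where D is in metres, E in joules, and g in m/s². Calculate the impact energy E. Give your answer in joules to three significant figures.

Rearranging: E = [D / (0.0126 · g^-0.17)]^(1/0.33).
D = 17700 m.
g^-0.17 = 0.27^-0.17 = 1.249
D / (0.0126 × 1.249) = 17700 / (0.01574) = 1.125 × 10^6
E = (1.125 × 10^6)^3.0303 = 2.172 × 10^18 J

E ≈ 2.17 × 10^18 J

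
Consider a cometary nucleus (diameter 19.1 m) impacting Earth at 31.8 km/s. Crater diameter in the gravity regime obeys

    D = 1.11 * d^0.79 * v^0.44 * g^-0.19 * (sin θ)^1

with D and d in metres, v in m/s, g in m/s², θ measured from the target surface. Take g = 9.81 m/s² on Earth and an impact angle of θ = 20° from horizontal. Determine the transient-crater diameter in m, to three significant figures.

D ≈ 242 m

In SI units: v = 31800 m/s.
d^0.79 = 19.1^0.79 = 10.28
v^0.44 = 31800^0.44 = 95.73
g^-0.19 = 9.81^-0.19 = 0.6480
(sin 20°)^1 = 0.3420^1 = 0.3420
D = 1.11 × 10.28 × 95.73 × 0.6480 × 0.3420 = 242.1 m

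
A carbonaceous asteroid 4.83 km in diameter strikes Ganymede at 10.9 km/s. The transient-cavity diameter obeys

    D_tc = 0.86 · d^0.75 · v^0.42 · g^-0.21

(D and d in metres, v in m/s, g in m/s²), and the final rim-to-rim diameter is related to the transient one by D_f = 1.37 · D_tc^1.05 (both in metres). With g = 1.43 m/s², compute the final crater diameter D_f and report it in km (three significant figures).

D_f ≈ 51.9 km

In SI: d = 4830 m, v = 10900 m/s.
d^0.75 = 4830^0.75 = 579.4
v^0.42 = 10900^0.42 = 49.63
g^-0.21 = 1.43^-0.21 = 0.9276
D_tc = 0.86 × 579.4 × 49.63 × 0.9276 = 22940 m
D_f = 1.37 × (22940)^1.05 = 51921 m
     = 51.92 km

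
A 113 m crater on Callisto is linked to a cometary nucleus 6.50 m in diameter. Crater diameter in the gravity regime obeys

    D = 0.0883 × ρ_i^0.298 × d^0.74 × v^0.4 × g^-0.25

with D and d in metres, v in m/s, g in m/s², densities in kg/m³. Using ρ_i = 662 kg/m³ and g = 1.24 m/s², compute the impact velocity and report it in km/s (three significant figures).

Rearranging for v: v = [D / (0.0883 · 662^0.298 · 6.5^0.74 · 1.24^-0.25)]^(1/0.4).
662^0.298 = 6.928
6.5^0.74 = 3.995
1.24^-0.25 = 0.9476
Denominator = 0.0883 × 6.928 × 3.995 × 0.9476 = 2.316
D / 2.316 = 113 / 2.316 = 48.79
v = 48.79^(1/0.4) = 48.79^2.5 = 16628 m/s

v ≈ 16.6 km/s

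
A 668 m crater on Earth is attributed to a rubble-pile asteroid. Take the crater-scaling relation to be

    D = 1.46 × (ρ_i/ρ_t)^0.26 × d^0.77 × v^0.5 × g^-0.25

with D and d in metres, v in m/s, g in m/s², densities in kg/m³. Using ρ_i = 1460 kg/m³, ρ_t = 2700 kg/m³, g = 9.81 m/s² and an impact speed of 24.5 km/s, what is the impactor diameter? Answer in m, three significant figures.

d ≈ 10.4 m

Rearranging for d: d = [D / (1.46 · (1460/2700)^0.26 · 24500^0.5 · 9.81^-0.25)]^(1/0.77).
(1460/2700)^0.26 = 0.8523
24500^0.5 = 156.5
9.81^-0.25 = 0.5650
Denominator = 1.46 × 0.8523 × 156.5 × 0.5650 = 110.0
D / 110.0 = 668 / 110.0 = 6.073
d = 6.073^(1/0.77) = 6.073^1.2987 = 10.41 m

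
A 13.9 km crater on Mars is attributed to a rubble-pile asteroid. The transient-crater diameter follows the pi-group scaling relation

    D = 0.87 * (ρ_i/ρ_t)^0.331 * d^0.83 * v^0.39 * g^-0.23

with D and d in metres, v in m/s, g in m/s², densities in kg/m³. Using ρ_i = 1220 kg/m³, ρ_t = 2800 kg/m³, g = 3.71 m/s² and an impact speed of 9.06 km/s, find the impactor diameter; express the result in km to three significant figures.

Rearranging for d: d = [D / (0.87 · (1220/2800)^0.331 · 9060^0.39 · 3.71^-0.23)]^(1/0.83).
D = 13900 m.
(1220/2800)^0.331 = 0.7596
9060^0.39 = 34.94
3.71^-0.23 = 0.7397
Denominator = 0.87 × 0.7596 × 34.94 × 0.7397 = 17.08
D / 17.08 = 13900 / 17.08 = 813.8
d = 813.8^(1/0.83) = 813.8^1.2048 = 3211 m

d ≈ 3.21 km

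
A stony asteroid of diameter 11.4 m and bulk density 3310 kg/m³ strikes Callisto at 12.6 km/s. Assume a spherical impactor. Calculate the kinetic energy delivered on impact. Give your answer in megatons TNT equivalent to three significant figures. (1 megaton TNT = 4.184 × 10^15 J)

E ≈ 0.0487 Mt TNT

v = 12600 m/s.
Mass m = (π/6) ρ d³ = (π/6) × 3310 × (11.4)³ = 2.568 × 10^6 kg
E = ½ m v² = 0.5 × 2.568 × 10^6 × (12600)² = 2.038 × 10^14 J
   = 2.038 × 10^14 / 4.184×10^15 = 0.04871 Mt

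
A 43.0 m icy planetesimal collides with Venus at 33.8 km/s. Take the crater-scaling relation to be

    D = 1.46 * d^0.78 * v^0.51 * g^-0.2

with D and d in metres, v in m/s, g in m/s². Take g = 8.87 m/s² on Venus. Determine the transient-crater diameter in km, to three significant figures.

D ≈ 3.62 km

In SI units: v = 33800 m/s.
d^0.78 = 43^0.78 = 18.80
v^0.51 = 33800^0.51 = 204.1
g^-0.2 = 8.87^-0.2 = 0.6463
D = 1.46 × 18.80 × 204.1 × 0.6463 = 3621 m
   = 3.621 km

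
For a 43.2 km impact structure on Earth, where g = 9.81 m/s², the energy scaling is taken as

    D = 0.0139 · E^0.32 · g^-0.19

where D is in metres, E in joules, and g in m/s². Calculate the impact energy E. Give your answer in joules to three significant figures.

E ≈ 7.55 × 10^20 J

Rearranging: E = [D / (0.0139 · g^-0.19)]^(1/0.32).
D = 43200 m.
g^-0.19 = 9.81^-0.19 = 0.6480
D / (0.0139 × 0.6480) = 43200 / (9.007 × 10^-3) = 4.796 × 10^6
E = (4.796 × 10^6)^3.125 = 7.547 × 10^20 J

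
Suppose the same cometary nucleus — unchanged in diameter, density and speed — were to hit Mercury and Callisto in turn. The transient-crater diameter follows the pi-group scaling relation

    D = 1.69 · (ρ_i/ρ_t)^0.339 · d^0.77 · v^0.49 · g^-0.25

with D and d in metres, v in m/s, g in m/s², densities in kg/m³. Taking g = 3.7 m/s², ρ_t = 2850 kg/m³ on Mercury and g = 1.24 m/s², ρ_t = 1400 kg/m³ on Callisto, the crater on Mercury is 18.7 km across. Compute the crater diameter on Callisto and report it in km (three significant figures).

D ≈ 31.3 km

The impactor-only factors (d, v, ρ_i) cancel in the ratio, leaving D_Callisto/D_Mercury = (g_Callisto/g_Mercury)^-0.25 · (ρ_t,Mercury/ρ_t,Callisto)^0.339.
(1.24/3.7)^-0.25 = 0.3351^-0.25 = 1.314
(2850/1400)^0.339 = 2.036^0.339 = 1.273
Ratio = 1.314 × 1.273 = 1.673
D_Callisto = 1.673 × 18.7 km = 31.3 km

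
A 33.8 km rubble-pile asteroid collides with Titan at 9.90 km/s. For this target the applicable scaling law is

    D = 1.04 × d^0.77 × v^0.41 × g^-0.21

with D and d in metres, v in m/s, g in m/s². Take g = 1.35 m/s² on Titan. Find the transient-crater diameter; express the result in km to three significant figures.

D ≈ 130 km

In SI units: d = 33800 m, v = 9900 m/s.
d^0.77 = 33800^0.77 = 3071
v^0.41 = 9900^0.41 = 43.47
g^-0.21 = 1.35^-0.21 = 0.9389
D = 1.04 × 3071 × 43.47 × 0.9389 = 1.304 × 10^5 m
   = 130.4 km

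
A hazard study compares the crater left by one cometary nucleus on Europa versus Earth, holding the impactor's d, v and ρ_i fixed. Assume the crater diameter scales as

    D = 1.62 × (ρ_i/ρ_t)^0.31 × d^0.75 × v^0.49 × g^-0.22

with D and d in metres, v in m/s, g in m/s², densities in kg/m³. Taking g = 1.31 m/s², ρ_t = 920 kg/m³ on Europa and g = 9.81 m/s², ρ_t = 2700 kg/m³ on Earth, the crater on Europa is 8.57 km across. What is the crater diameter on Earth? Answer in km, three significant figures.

The impactor-only factors (d, v, ρ_i) cancel in the ratio, leaving D_Earth/D_Europa = (g_Earth/g_Europa)^-0.22 · (ρ_t,Europa/ρ_t,Earth)^0.31.
(9.81/1.31)^-0.22 = 7.489^-0.22 = 0.6421
(920/2700)^0.31 = 0.3407^0.31 = 0.7162
Ratio = 0.6421 × 0.7162 = 0.4599
D_Earth = 0.4599 × 8.57 km = 3.94 km

D ≈ 3.94 km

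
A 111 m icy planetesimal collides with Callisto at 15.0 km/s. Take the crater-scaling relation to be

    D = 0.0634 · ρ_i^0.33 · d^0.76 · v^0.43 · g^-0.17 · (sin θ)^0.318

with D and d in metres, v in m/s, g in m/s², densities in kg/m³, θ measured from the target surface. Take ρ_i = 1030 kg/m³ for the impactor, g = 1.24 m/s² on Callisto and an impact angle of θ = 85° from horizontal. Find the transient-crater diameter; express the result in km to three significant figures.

D ≈ 1.35 km

In SI units: v = 15000 m/s.
ρ_i^0.33 = 1030^0.33 = 9.868
d^0.76 = 111^0.76 = 35.85
v^0.43 = 15000^0.43 = 62.48
g^-0.17 = 1.24^-0.17 = 0.9641
(sin 85°)^0.318 = 0.9962^0.318 = 0.9988
D = 0.0634 × 9.868 × 35.85 × 62.48 × 0.9641 × 0.9988 = 1349 m
   = 1.349 km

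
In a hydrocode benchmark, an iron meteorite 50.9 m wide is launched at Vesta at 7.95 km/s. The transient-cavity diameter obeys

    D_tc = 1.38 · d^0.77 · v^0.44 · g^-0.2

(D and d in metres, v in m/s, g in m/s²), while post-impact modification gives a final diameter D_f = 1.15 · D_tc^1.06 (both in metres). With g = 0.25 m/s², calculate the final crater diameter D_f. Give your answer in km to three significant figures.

v = 7950 m/s.
d^0.77 = 50.9^0.77 = 20.61
v^0.44 = 7950^0.44 = 52.02
g^-0.2 = 0.25^-0.2 = 1.320
D_tc = 1.38 × 20.61 × 52.02 × 1.320 = 1953 m
D_f = 1.15 × (1953)^1.06 = 3539 m
     = 3.539 km

D_f ≈ 3.54 km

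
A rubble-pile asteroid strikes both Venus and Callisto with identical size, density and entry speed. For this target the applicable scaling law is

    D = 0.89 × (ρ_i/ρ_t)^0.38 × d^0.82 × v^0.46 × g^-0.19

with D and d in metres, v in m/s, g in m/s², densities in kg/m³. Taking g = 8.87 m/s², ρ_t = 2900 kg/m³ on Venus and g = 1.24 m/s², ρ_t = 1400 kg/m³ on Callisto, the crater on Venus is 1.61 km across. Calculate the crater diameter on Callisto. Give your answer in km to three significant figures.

D ≈ 3.09 km

The impactor-only factors (d, v, ρ_i) cancel in the ratio, leaving D_Callisto/D_Venus = (g_Callisto/g_Venus)^-0.19 · (ρ_t,Venus/ρ_t,Callisto)^0.38.
(1.24/8.87)^-0.19 = 0.1398^-0.19 = 1.453
(2900/1400)^0.38 = 2.071^0.38 = 1.319
Ratio = 1.453 × 1.319 = 1.917
D_Callisto = 1.917 × 1.61 km = 3.09 km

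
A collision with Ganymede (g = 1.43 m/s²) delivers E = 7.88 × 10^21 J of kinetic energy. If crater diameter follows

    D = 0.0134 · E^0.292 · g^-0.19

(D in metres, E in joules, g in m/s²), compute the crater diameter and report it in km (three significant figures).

E^0.292 = (7.88 × 10^21)^0.292 = 2.476 × 10^6
g^-0.19 = 1.43^-0.19 = 0.9343
D = 0.0134 × 2.476 × 10^6 × 0.9343 = 30999 m
   = 31.00 km

D ≈ 31.0 km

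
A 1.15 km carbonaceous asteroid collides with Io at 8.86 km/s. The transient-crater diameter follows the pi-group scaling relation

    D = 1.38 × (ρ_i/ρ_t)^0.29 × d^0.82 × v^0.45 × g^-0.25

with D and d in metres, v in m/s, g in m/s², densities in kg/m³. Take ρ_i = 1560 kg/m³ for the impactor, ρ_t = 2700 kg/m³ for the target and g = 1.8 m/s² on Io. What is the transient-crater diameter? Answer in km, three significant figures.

D ≈ 19.6 km

In SI units: d = 1150 m, v = 8860 m/s.
(ρ_i/ρ_t)^0.29 = (1560/2700)^0.29 = 0.8529
d^0.82 = 1150^0.82 = 323.4
v^0.45 = 8860^0.45 = 59.75
g^-0.25 = 1.8^-0.25 = 0.8633
D = 1.38 × 0.8529 × 323.4 × 59.75 × 0.8633 = 19634 m
   = 19.63 km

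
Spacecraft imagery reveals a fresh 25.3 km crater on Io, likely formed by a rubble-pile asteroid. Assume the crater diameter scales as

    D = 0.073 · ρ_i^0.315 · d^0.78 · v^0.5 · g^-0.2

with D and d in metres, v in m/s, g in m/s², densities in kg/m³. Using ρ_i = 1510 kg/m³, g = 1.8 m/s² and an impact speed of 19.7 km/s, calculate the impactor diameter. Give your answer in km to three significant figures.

Rearranging for d: d = [D / (0.073 · 1510^0.315 · 19700^0.5 · 1.8^-0.2)]^(1/0.78).
D = 25300 m.
1510^0.315 = 10.03
19700^0.5 = 140.4
1.8^-0.2 = 0.8891
Denominator = 0.073 × 10.03 × 140.4 × 0.8891 = 91.40
D / 91.40 = 25300 / 91.40 = 276.8
d = 276.8^(1/0.78) = 276.8^1.2821 = 1352 m

d ≈ 1.35 km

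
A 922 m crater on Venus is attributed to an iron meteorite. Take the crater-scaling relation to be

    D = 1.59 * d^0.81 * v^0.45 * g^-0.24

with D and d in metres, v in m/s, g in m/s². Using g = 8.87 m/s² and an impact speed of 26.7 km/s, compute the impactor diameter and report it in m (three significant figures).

d ≈ 17.1 m

Rearranging for d: d = [D / (1.59 · 26700^0.45 · 8.87^-0.24)]^(1/0.81).
26700^0.45 = 98.16
8.87^-0.24 = 0.5922
Denominator = 1.59 × 98.16 × 0.5922 = 92.43
D / 92.43 = 922 / 92.43 = 9.975
d = 9.975^(1/0.81) = 9.975^1.2346 = 17.11 m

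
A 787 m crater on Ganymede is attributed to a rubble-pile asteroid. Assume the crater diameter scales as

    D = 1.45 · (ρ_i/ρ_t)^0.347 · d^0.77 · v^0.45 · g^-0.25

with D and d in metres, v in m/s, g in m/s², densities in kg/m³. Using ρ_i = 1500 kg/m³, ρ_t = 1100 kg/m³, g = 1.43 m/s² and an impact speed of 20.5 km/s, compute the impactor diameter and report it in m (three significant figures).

d ≈ 10.5 m

Rearranging for d: d = [D / (1.45 · (1500/1100)^0.347 · 20500^0.45 · 1.43^-0.25)]^(1/0.77).
(1500/1100)^0.347 = 1.114
20500^0.45 = 87.15
1.43^-0.25 = 0.9145
Denominator = 1.45 × 1.114 × 87.15 × 0.9145 = 128.7
D / 128.7 = 787 / 128.7 = 6.115
d = 6.115^(1/0.77) = 6.115^1.2987 = 10.50 m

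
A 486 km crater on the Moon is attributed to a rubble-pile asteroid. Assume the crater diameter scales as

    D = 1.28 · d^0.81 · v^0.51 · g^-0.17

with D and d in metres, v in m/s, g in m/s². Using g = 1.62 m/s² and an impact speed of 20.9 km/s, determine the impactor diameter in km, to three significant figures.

Rearranging for d: d = [D / (1.28 · 20900^0.51 · 1.62^-0.17)]^(1/0.81).
D = 486000 m.
20900^0.51 = 159.7
1.62^-0.17 = 0.9213
Denominator = 1.28 × 159.7 × 0.9213 = 188.3
D / 188.3 = 486000 / 188.3 = 2581
d = 2581^(1/0.81) = 2581^1.2346 = 16300 m

d ≈ 16.3 km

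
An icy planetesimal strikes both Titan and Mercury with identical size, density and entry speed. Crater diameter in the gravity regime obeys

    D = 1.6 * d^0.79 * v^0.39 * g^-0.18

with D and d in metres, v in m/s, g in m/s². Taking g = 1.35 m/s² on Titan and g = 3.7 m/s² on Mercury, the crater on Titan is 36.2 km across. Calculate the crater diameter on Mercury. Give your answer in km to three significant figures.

D ≈ 30.2 km

All impactor-dependent factors cancel in the ratio, leaving D_Mercury/D_Titan = (g_Mercury/g_Titan)^-0.18.
(3.7/1.35)^-0.18 = 2.741^-0.18 = 0.8340
D_Mercury = 0.8340 × 36.2 km = 30.2 km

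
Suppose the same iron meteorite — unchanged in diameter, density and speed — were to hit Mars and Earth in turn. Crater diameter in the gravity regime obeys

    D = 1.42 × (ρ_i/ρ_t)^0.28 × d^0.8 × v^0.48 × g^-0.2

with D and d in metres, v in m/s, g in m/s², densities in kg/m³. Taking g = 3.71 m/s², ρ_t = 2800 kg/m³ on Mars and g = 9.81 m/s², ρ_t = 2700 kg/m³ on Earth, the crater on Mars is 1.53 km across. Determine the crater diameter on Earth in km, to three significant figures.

The impactor-only factors (d, v, ρ_i) cancel in the ratio, leaving D_Earth/D_Mars = (g_Earth/g_Mars)^-0.2 · (ρ_t,Mars/ρ_t,Earth)^0.28.
(9.81/3.71)^-0.2 = 2.644^-0.2 = 0.8233
(2800/2700)^0.28 = 1.037^0.28 = 1.010
Ratio = 0.8233 × 1.010 = 0.8315
D_Earth = 0.8315 × 1.53 km = 1.27 km

D ≈ 1.27 km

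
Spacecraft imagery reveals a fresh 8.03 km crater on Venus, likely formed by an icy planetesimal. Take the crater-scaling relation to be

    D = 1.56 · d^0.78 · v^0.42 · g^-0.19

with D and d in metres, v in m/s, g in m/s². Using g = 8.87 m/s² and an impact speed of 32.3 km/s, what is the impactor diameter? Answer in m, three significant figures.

d ≈ 364 m

Rearranging for d: d = [D / (1.56 · 32300^0.42 · 8.87^-0.19)]^(1/0.78).
D = 8030 m.
32300^0.42 = 78.32
8.87^-0.19 = 0.6605
Denominator = 1.56 × 78.32 × 0.6605 = 80.70
D / 80.70 = 8030 / 80.70 = 99.50
d = 99.50^(1/0.78) = 99.50^1.2821 = 364.3 m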